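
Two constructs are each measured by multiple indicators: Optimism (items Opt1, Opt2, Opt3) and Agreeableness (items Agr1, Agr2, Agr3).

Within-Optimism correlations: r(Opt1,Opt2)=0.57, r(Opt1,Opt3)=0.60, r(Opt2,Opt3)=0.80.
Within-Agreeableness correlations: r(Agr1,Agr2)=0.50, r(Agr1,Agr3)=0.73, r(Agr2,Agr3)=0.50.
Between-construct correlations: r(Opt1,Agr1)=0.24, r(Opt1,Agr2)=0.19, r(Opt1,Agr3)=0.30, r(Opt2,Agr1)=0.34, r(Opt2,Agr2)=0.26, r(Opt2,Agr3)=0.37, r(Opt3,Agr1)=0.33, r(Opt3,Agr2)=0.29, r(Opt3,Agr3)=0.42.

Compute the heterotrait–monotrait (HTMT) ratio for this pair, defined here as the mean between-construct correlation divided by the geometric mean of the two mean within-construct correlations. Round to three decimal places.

0.495

Mean heterotrait r = 2.74/9 = 0.3044.
Mean within-Opt = 1.97/3 = 0.6567; mean within-Agr = 1.73/3 = 0.5767.
Geometric mean = √(0.6567 × 0.5767) = 0.6154.
HTMT = 0.3044 / 0.6154 = 0.495.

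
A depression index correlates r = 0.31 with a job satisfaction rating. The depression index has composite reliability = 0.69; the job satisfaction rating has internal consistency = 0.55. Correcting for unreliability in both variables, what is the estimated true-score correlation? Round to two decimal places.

0.50

r_true = r_obs / √(r_xx · r_yy) = 0.31 / √(0.69 × 0.55) = 0.31 / √0.3795 = 0.31 / 0.6160 ≈ 0.50.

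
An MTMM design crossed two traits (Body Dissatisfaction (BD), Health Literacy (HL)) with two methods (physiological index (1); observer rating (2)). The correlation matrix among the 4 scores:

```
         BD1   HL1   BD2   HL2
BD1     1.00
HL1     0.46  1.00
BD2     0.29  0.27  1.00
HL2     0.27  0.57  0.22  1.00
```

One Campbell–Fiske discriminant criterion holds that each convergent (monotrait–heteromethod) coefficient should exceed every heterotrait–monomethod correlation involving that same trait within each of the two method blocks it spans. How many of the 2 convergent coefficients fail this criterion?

Checking each validity diagonal entry against its comparison values:
BD (methods 1·2): 0.29 vs {0.46, 0.22} → fail.
HL (methods 1·2): 0.57 vs {0.46, 0.22} → pass.
1 of 2 fail.

1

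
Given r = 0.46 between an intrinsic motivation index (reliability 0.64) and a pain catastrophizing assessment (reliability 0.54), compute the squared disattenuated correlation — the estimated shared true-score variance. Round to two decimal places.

Disattenuated r = 0.46 / √(0.64 × 0.54) = 0.46 / 0.5879 = 0.7824.
Shared true-score variance = 0.7824² = 0.6121 ≈ 0.61.

0.61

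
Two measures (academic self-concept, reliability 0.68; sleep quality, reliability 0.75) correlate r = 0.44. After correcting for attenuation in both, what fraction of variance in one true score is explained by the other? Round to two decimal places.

Disattenuated r = 0.44 / √(0.68 × 0.75) = 0.44 / 0.7141 = 0.6162.
Shared true-score variance = 0.6162² = 0.3797 ≈ 0.38.

0.38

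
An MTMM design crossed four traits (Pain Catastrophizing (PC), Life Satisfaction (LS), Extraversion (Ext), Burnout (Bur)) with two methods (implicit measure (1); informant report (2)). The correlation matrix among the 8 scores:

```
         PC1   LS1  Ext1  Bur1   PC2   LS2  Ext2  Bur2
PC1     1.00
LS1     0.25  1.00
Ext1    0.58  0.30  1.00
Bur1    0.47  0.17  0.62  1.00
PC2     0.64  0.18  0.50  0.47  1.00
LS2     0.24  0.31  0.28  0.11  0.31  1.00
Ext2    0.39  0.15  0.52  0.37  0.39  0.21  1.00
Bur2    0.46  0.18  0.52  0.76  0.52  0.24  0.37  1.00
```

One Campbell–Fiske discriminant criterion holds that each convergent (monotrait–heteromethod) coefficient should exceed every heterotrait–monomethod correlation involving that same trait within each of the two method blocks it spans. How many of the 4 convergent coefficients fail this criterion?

Each convergent coefficient versus the relevant comparison correlations:
PC (methods 1·2): 0.64 vs {0.25, 0.31, 0.58, 0.39, 0.47, 0.52} → pass.
LS (methods 1·2): 0.31 vs {0.25, 0.31, 0.30, 0.21, 0.17, 0.24} → fail.
Ext (methods 1·2): 0.52 vs {0.58, 0.39, 0.30, 0.21, 0.62, 0.37} → fail.
Bur (methods 1·2): 0.76 vs {0.47, 0.52, 0.17, 0.24, 0.62, 0.37} → pass.
2 of 4 fail.

2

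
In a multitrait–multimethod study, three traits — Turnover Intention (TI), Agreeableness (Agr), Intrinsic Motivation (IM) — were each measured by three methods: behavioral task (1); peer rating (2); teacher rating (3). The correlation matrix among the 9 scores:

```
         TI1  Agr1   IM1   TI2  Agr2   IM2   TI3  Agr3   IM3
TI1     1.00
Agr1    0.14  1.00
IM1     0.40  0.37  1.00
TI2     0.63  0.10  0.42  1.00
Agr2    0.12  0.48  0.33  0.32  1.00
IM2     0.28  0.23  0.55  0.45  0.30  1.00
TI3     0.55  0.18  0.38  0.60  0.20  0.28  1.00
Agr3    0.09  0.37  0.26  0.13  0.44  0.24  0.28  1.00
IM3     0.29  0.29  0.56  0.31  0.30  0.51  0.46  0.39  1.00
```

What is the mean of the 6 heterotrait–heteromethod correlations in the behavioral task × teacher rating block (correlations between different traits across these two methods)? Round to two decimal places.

0.25

HTHM values (method 1 × method 3): 0.09, 0.29, 0.18, 0.29, 0.38, 0.26; mean = 1.49/6 = 0.25.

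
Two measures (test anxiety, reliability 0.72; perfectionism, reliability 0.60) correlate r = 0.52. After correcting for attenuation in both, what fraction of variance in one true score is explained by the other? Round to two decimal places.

0.63

Disattenuated r = 0.52 / √(0.72 × 0.60) = 0.52 / 0.6573 = 0.7911.
Shared true-score variance = 0.7911² = 0.6258 ≈ 0.63.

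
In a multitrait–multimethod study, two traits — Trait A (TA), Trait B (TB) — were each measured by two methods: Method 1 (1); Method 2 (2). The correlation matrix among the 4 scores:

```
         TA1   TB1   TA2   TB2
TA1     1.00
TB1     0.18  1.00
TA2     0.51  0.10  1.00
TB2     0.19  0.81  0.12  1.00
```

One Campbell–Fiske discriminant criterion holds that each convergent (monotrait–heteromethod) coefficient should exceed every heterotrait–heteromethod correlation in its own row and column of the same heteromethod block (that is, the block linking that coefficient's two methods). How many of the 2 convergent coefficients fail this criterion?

0

Each convergent coefficient versus the relevant comparison correlations:
TA (methods 1·2): 0.51 vs {0.19, 0.10} → pass.
TB (methods 1·2): 0.81 vs {0.10, 0.19} → pass.
0 of 2 fail.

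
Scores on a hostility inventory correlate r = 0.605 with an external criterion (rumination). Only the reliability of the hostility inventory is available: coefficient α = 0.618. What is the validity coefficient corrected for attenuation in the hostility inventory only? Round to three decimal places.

Single correction: r_c = r_obs / √r_xx = 0.605 / √0.618 = 0.605 / 0.7861 ≈ 0.770.

0.770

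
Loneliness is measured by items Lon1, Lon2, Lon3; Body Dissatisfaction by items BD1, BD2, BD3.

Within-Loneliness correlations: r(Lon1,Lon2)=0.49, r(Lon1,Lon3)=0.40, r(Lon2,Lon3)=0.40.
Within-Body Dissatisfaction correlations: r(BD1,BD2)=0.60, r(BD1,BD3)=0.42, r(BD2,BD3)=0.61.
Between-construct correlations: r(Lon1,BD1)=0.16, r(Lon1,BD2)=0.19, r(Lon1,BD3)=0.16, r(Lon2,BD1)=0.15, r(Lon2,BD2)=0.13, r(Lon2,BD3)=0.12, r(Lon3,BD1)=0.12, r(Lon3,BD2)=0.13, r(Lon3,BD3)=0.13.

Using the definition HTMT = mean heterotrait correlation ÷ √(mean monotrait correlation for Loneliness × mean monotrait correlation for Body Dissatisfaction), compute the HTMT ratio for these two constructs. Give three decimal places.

Mean between = 1.29/9 = 0.1433.
Mean within-Lon = 1.29/3 = 0.4300; mean within-BD = 1.63/3 = 0.5433.
Geometric mean = √(0.4300 × 0.5433) = 0.4833.
HTMT = 0.1433 / 0.4833 = 0.297.

0.297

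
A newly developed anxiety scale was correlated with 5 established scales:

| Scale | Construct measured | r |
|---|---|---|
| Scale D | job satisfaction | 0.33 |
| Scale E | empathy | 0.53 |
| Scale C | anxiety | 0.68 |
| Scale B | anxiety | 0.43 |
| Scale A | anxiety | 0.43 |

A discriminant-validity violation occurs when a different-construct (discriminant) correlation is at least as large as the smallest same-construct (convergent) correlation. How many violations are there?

Convergent (same construct = anxiety): Scale C, Scale B, Scale A.
Smallest convergent = 0.43. Discriminant values: 0.33, 0.53; count ≥ 0.43 → 1.

1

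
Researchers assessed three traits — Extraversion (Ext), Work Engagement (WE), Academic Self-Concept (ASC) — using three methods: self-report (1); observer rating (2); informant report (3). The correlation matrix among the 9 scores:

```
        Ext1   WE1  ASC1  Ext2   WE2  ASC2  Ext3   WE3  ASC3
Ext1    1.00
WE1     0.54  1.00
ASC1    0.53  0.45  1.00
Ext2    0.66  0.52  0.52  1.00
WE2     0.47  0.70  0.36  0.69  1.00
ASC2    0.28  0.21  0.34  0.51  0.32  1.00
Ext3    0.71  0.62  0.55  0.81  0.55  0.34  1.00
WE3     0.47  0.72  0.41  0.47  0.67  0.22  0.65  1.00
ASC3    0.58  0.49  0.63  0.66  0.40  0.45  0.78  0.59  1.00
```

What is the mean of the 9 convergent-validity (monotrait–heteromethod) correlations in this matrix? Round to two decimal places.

0.63

Convergent values: 0.66, 0.71, 0.81, 0.70, 0.72, 0.67, 0.34, 0.63, 0.45; mean = 5.69/9 = 0.63.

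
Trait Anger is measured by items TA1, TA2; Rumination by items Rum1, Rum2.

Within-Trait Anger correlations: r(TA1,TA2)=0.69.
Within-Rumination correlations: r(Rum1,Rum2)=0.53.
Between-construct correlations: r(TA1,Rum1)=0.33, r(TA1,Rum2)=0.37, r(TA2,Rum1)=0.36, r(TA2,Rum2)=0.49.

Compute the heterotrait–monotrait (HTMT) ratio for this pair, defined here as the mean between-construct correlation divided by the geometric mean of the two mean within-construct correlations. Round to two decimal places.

Between-construct mean = 1.55/4 = 0.3875.
Mean within-TA = 0.69/1 = 0.6900; mean within-Rum = 0.53/1 = 0.5300.
Geometric mean = √(0.6900 × 0.5300) = 0.6047.
HTMT = 0.3875 / 0.6047 = 0.64.

0.64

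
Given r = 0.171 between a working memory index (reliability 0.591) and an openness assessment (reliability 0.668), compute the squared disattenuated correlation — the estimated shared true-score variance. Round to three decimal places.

0.074

Disattenuated r = 0.171 / √(0.591 × 0.668) = 0.171 / 0.6283 = 0.2722.
Shared true-score variance = 0.2722² = 0.0741 ≈ 0.074.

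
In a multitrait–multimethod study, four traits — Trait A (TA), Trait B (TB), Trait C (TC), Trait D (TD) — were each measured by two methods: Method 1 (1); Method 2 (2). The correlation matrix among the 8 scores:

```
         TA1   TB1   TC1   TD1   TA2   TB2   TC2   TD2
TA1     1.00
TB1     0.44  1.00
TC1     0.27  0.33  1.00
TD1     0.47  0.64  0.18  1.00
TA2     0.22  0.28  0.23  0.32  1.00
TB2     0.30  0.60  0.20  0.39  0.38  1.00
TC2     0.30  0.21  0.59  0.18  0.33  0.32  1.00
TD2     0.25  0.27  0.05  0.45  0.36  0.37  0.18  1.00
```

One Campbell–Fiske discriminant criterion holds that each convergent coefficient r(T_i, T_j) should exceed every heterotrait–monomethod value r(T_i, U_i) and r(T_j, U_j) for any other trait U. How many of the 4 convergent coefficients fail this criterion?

3

Checking each validity diagonal entry against its comparison values:
TA (methods 1·2): 0.22 vs {0.44, 0.38, 0.27, 0.33, 0.47, 0.36} → fail.
TB (methods 1·2): 0.60 vs {0.44, 0.38, 0.33, 0.32, 0.64, 0.37} → fail.
TC (methods 1·2): 0.59 vs {0.27, 0.33, 0.33, 0.32, 0.18, 0.18} → pass.
TD (methods 1·2): 0.45 vs {0.47, 0.36, 0.64, 0.37, 0.18, 0.18} → fail.
3 of 4 fail.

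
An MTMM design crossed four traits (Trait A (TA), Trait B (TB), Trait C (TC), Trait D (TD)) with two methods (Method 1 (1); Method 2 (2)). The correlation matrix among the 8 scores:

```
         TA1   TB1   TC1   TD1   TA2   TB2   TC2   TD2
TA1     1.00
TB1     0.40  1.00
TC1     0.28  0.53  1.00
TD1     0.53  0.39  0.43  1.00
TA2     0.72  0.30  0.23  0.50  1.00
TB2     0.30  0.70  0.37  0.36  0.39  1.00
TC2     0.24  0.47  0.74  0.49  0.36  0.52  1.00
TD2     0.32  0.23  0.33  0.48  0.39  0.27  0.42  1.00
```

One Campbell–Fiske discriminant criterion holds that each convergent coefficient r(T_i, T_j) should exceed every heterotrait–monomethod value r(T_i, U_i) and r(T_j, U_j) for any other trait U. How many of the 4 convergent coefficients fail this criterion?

1

Each convergent coefficient versus the relevant comparison correlations:
TA (methods 1·2): 0.72 vs {0.40, 0.39, 0.28, 0.36, 0.53, 0.39} → pass.
TB (methods 1·2): 0.70 vs {0.40, 0.39, 0.53, 0.52, 0.39, 0.27} → pass.
TC (methods 1·2): 0.74 vs {0.28, 0.36, 0.53, 0.52, 0.43, 0.42} → pass.
TD (methods 1·2): 0.48 vs {0.53, 0.39, 0.39, 0.27, 0.43, 0.42} → fail.
1 of 4 fail.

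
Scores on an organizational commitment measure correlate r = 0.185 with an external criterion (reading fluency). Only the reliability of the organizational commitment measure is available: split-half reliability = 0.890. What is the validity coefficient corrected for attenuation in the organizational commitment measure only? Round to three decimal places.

Single correction: r_c = r_obs / √r_xx = 0.185 / √0.890 = 0.185 / 0.9434 ≈ 0.196.

0.196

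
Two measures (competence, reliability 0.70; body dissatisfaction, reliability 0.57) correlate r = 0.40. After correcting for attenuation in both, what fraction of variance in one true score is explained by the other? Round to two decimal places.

Disattenuated r = 0.40 / √(0.70 × 0.57) = 0.40 / 0.6317 = 0.6332.
Shared true-score variance = 0.6332² = 0.4009 ≈ 0.40.

0.40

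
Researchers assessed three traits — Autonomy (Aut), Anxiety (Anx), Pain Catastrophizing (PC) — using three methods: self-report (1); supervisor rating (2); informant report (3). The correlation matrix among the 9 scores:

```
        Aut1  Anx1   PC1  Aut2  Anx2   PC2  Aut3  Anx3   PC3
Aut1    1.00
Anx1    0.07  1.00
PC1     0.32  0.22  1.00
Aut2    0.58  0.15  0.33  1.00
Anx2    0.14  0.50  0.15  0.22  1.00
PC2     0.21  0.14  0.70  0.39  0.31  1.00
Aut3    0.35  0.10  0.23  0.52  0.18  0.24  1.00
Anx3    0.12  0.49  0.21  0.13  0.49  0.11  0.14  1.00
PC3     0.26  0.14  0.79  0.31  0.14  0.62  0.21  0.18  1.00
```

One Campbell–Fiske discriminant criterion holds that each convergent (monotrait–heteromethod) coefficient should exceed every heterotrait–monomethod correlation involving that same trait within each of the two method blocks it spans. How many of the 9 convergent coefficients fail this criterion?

Each convergent coefficient versus the relevant comparison correlations:
Aut (methods 1·2): 0.58 vs {0.07, 0.22, 0.32, 0.39} → pass.
Aut (methods 1·3): 0.35 vs {0.07, 0.14, 0.32, 0.21} → pass.
Aut (methods 2·3): 0.52 vs {0.22, 0.14, 0.39, 0.21} → pass.
Anx (methods 1·2): 0.50 vs {0.07, 0.22, 0.22, 0.31} → pass.
Anx (methods 1·3): 0.49 vs {0.07, 0.14, 0.22, 0.18} → pass.
Anx (methods 2·3): 0.49 vs {0.22, 0.14, 0.31, 0.18} → pass.
PC (methods 1·2): 0.70 vs {0.32, 0.39, 0.22, 0.31} → pass.
PC (methods 1·3): 0.79 vs {0.32, 0.21, 0.22, 0.18} → pass.
PC (methods 2·3): 0.62 vs {0.39, 0.21, 0.31, 0.18} → pass.
0 of 9 fail.

0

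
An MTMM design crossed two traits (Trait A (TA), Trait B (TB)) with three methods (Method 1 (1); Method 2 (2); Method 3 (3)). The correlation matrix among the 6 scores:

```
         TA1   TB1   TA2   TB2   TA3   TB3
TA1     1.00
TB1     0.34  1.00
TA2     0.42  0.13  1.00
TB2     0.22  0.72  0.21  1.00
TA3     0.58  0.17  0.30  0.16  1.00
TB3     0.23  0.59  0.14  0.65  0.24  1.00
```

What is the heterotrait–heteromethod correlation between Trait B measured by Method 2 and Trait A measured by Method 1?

0.22

Different traits and methods: r(TB2, TA1) = 0.22.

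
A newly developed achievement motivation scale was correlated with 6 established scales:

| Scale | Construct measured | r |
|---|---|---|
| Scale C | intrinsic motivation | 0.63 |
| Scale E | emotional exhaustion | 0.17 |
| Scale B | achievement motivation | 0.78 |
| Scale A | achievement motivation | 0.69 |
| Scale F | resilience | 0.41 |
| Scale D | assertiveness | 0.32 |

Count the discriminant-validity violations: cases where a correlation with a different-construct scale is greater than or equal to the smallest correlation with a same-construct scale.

Convergent (same construct = achievement motivation): Scale B, Scale A.
Smallest convergent = 0.69. Discriminant values: 0.63, 0.17, 0.41, 0.32; count ≥ 0.69 → 0.

0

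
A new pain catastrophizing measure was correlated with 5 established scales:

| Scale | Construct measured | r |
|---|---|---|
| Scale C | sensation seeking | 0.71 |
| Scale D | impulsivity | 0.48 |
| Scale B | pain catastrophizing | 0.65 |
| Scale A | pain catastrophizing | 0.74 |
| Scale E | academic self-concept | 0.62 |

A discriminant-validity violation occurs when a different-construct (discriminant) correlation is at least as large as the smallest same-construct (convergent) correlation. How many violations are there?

Convergent (same construct = pain catastrophizing): Scale B, Scale A.
Smallest convergent = 0.65. Discriminant values: 0.71, 0.48, 0.62; count ≥ 0.65 → 1.

1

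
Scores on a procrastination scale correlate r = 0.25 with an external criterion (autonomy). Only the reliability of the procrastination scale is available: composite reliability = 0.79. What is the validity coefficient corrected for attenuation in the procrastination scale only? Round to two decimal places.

Single correction: r_c = r_obs / √r_xx = 0.25 / √0.79 = 0.25 / 0.8888 ≈ 0.28.

0.28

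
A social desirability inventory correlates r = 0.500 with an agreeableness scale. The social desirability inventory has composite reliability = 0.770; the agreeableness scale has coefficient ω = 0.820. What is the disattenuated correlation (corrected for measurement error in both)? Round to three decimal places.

0.629

r_true = r_obs / √(r_xx · r_yy) = 0.500 / √(0.770 × 0.820) = 0.500 / √0.631400 = 0.500 / 0.7946 ≈ 0.629.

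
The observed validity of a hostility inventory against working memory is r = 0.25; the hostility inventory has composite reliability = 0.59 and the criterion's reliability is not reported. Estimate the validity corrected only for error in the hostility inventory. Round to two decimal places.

Single correction: r_c = r_obs / √r_xx = 0.25 / √0.59 = 0.25 / 0.7681 ≈ 0.33.

0.33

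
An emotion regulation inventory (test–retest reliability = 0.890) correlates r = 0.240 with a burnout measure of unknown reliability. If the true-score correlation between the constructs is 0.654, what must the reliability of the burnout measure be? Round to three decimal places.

0.151

r_true = r_obs / √(r_xx · r_yy) ⇒ 0.654 = 0.240 / √(0.890 · r_yy).
√(0.890 · r_yy) = 0.240 / 0.654 = 0.3670; 0.890 · r_yy = 0.1347; r_yy = 0.1347 / 0.890 ≈ 0.151.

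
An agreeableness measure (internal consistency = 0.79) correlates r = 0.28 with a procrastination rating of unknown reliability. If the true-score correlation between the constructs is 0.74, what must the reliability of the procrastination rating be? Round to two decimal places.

r_true = r_obs / √(r_xx · r_yy) ⇒ 0.74 = 0.28 / √(0.79 · r_yy).
√(0.79 · r_yy) = 0.28 / 0.74 = 0.3784; 0.79 · r_yy = 0.1432; r_yy = 0.1432 / 0.79 ≈ 0.18.

0.18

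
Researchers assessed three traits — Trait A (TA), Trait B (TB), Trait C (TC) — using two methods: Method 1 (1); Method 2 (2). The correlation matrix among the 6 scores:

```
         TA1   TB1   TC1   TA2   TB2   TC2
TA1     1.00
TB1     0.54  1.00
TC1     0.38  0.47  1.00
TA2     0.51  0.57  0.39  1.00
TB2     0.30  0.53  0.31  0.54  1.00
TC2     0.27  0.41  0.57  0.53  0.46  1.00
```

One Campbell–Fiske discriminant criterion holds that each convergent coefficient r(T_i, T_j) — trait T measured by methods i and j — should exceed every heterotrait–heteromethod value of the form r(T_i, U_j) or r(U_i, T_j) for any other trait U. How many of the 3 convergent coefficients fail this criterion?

2

Checking each validity diagonal entry against its comparison values:
TA (methods 1·2): 0.51 vs {0.30, 0.57, 0.27, 0.39} → fail.
TB (methods 1·2): 0.53 vs {0.57, 0.30, 0.41, 0.31} → fail.
TC (methods 1·2): 0.57 vs {0.39, 0.27, 0.31, 0.41} → pass.
2 of 3 fail.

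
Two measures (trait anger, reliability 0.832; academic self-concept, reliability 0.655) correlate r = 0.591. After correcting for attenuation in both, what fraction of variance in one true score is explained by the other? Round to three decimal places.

0.641

Disattenuated r = 0.591 / √(0.832 × 0.655) = 0.591 / 0.7382 = 0.8006.
Shared true-score variance = 0.8006² = 0.6410 ≈ 0.641.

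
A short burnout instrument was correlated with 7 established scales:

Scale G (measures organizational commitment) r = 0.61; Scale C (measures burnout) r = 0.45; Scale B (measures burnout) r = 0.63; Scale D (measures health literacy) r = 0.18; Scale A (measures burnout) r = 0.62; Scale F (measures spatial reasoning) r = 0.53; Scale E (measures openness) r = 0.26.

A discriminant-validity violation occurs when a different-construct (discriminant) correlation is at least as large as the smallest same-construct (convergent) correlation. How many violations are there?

2

Convergent (same construct = burnout): Scale C, Scale B, Scale A.
Smallest convergent = 0.45. Discriminant values: 0.61, 0.18, 0.53, 0.26; count ≥ 0.45 → 2.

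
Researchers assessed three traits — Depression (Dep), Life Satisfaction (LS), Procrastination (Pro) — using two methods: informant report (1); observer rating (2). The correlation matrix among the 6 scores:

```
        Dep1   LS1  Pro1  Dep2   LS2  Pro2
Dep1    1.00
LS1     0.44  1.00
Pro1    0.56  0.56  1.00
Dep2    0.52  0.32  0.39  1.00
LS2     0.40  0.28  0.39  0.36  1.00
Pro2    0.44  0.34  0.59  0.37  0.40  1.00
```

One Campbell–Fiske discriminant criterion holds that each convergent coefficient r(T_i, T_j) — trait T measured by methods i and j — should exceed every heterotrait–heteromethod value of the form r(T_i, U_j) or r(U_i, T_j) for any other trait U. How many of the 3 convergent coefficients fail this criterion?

1

Checking each validity diagonal entry against its comparison values:
Dep (methods 1·2): 0.52 vs {0.40, 0.32, 0.44, 0.39} → pass.
LS (methods 1·2): 0.28 vs {0.32, 0.40, 0.34, 0.39} → fail.
Pro (methods 1·2): 0.59 vs {0.39, 0.44, 0.39, 0.34} → pass.
1 of 3 fail.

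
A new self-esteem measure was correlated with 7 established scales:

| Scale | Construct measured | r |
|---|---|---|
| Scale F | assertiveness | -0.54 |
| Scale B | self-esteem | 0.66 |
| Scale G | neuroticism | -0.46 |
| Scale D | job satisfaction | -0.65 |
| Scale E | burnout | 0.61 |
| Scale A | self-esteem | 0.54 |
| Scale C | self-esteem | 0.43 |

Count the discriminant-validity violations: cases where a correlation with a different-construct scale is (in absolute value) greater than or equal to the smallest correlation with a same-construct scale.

Convergent (same construct = self-esteem): Scale B, Scale A, Scale C.
Smallest convergent = 0.43. Discriminant |r|: 0.54, 0.46, 0.65, 0.61; count ≥ 0.43 → 4.

4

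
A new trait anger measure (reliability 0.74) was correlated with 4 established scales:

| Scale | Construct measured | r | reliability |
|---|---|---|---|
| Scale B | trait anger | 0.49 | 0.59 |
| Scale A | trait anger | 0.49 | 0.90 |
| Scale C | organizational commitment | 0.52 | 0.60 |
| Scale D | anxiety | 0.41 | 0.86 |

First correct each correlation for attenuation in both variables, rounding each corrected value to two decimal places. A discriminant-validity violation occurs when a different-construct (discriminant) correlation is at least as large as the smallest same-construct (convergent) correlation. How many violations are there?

1

Disattenuated r (r / √(r_scale · r_new)):
  Scale B (conv): 0.49 / √(0.59·0.74) = 0.74
  Scale A (conv): 0.49 / √(0.90·0.74) = 0.60
  Scale C (disc): 0.52 / √(0.60·0.74) = 0.78
  Scale D (disc): 0.41 / √(0.86·0.74) = 0.51
Smallest convergent = 0.60. Discriminant values: 0.78, 0.51; count ≥ 0.60 → 1.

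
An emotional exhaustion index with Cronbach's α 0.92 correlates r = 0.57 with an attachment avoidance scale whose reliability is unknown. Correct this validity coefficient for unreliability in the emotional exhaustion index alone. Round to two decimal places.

0.59

Single correction: r_c = r_obs / √r_xx = 0.57 / √0.92 = 0.57 / 0.9592 ≈ 0.59.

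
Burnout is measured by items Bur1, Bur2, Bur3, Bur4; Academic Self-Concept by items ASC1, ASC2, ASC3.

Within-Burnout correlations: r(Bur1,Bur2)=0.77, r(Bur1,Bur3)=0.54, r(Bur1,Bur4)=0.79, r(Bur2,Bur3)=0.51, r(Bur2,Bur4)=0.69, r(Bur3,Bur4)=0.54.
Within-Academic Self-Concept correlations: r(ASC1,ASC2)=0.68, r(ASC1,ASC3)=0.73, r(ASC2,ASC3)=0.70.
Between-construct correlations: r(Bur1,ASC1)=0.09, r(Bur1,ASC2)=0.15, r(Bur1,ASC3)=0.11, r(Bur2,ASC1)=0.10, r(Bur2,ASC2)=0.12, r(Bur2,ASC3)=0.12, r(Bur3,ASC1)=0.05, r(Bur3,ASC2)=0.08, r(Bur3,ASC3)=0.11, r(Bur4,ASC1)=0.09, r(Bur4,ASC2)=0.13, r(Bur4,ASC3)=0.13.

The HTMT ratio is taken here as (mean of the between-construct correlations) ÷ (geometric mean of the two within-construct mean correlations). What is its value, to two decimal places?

Mean heterotrait r = 1.28/12 = 0.1067.
Mean within-Bur = 3.84/6 = 0.6400; mean within-ASC = 2.11/3 = 0.7033.
Geometric mean = √(0.6400 × 0.7033) = 0.6709.
HTMT = 0.1067 / 0.6709 = 0.16.

0.16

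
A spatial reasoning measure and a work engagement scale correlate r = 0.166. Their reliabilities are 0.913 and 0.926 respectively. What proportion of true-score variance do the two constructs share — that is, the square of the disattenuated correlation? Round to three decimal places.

Disattenuated r = 0.166 / √(0.913 × 0.926) = 0.166 / 0.9195 = 0.1805.
Shared true-score variance = 0.1805² = 0.0326 ≈ 0.033.

0.033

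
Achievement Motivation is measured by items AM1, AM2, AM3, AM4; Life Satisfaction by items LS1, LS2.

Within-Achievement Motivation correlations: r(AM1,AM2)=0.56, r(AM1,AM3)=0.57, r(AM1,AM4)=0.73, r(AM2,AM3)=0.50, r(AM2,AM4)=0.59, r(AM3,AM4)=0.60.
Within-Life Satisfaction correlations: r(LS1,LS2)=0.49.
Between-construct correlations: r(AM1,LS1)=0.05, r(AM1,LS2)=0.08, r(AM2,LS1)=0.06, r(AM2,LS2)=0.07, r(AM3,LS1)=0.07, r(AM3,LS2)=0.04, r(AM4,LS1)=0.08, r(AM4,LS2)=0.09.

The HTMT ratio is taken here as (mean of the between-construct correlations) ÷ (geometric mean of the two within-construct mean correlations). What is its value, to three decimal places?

Mean between = 0.54/8 = 0.0675.
Mean within-AM = 3.55/6 = 0.5917; mean within-LS = 0.49/1 = 0.4900.
Geometric mean = √(0.5917 × 0.4900) = 0.5385.
HTMT = 0.0675 / 0.5385 = 0.125.

0.125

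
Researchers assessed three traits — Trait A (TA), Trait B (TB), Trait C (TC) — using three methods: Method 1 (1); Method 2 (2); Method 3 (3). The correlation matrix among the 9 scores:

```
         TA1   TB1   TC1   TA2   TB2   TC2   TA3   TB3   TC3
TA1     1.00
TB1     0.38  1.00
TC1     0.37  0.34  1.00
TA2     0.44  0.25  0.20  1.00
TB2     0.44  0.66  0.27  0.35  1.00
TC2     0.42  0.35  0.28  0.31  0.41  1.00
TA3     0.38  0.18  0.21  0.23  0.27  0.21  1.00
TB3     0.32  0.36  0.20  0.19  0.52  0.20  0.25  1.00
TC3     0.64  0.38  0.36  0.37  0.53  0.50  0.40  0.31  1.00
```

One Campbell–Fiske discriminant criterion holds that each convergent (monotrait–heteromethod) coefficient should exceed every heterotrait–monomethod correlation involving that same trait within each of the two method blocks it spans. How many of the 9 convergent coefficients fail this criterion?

5

Each convergent coefficient versus the relevant comparison correlations:
TA (methods 1·2): 0.44 vs {0.38, 0.35, 0.37, 0.31} → pass.
TA (methods 1·3): 0.38 vs {0.38, 0.25, 0.37, 0.40} → fail.
TA (methods 2·3): 0.23 vs {0.35, 0.25, 0.31, 0.40} → fail.
TB (methods 1·2): 0.66 vs {0.38, 0.35, 0.34, 0.41} → pass.
TB (methods 1·3): 0.36 vs {0.38, 0.25, 0.34, 0.31} → fail.
TB (methods 2·3): 0.52 vs {0.35, 0.25, 0.41, 0.31} → pass.
TC (methods 1·2): 0.28 vs {0.37, 0.31, 0.34, 0.41} → fail.
TC (methods 1·3): 0.36 vs {0.37, 0.40, 0.34, 0.31} → fail.
TC (methods 2·3): 0.50 vs {0.31, 0.40, 0.41, 0.31} → pass.
5 of 9 fail.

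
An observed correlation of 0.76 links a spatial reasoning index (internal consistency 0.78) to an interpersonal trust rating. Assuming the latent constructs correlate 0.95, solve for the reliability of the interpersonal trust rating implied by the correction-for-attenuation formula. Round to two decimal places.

r_true = r_obs / √(r_xx · r_yy) ⇒ 0.95 = 0.76 / √(0.78 · r_yy).
√(0.78 · r_yy) = 0.76 / 0.95 = 0.8000; 0.78 · r_yy = 0.6400; r_yy = 0.6400 / 0.78 ≈ 0.82.

0.82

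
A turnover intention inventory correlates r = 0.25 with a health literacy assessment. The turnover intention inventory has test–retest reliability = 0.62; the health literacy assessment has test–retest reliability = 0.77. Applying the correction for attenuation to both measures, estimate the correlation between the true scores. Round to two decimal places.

r_true = r_obs / √(r_xx · r_yy) = 0.25 / √(0.62 × 0.77) = 0.25 / √0.4774 = 0.25 / 0.6909 ≈ 0.36.

0.36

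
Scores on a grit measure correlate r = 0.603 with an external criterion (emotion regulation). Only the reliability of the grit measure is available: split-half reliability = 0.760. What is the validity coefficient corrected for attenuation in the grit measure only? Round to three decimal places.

0.692

Single correction: r_c = r_obs / √r_xx = 0.603 / √0.760 = 0.603 / 0.8718 ≈ 0.692.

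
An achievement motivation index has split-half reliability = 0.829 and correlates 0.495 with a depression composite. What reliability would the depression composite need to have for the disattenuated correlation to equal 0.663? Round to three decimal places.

r_true = r_obs / √(r_xx · r_yy) ⇒ 0.663 = 0.495 / √(0.829 · r_yy).
√(0.829 · r_yy) = 0.495 / 0.663 = 0.7466; 0.829 · r_yy = 0.5574; r_yy = 0.5574 / 0.829 ≈ 0.672.

0.672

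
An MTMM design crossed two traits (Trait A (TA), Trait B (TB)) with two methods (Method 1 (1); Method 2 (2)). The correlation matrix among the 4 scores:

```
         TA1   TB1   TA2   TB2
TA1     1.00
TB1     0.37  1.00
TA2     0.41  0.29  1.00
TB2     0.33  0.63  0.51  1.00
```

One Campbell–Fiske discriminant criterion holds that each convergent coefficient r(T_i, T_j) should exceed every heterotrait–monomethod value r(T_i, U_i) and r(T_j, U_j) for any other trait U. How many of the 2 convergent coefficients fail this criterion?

Convergent coefficients and their comparison sets:
TA (methods 1·2): 0.41 vs {0.37, 0.51} → fail.
TB (methods 1·2): 0.63 vs {0.37, 0.51} → pass.
1 of 2 fail.

1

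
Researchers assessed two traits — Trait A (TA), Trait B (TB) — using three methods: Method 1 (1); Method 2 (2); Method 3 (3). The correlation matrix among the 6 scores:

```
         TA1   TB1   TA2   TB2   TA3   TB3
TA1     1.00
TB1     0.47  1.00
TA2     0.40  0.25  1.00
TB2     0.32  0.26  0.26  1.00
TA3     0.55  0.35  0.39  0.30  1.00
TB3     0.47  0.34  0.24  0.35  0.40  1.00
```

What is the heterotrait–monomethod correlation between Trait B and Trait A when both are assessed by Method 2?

Different traits, same method: r(TB2, TA2) = 0.26.

0.26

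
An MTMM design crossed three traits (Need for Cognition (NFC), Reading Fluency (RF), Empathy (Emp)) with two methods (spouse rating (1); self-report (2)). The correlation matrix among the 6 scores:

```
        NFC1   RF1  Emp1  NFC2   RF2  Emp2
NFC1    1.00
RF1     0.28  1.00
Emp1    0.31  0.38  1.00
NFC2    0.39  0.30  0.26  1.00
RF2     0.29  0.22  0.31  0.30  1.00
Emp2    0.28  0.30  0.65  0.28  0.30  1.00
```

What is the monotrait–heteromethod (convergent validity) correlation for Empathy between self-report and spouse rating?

0.65

Same trait (Emp), different methods: r(Emp2, Emp1) = 0.65.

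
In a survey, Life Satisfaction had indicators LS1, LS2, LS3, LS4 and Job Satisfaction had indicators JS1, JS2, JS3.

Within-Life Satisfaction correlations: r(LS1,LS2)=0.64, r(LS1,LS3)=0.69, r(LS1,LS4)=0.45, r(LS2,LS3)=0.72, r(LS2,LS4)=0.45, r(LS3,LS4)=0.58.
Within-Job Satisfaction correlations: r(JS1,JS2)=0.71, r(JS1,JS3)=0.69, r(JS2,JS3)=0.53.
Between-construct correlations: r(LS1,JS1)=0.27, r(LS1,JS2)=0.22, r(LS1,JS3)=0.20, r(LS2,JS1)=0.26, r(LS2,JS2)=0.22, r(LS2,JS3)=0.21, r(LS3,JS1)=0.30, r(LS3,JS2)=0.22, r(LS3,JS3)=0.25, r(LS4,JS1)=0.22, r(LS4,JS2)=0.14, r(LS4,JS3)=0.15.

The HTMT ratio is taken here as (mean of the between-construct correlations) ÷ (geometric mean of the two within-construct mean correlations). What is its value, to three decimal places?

0.360

Mean heterotrait r = 2.66/12 = 0.2217.
Mean within-LS = 3.53/6 = 0.5883; mean within-JS = 1.93/3 = 0.6433.
Geometric mean = √(0.5883 × 0.6433) = 0.6152.
HTMT = 0.2217 / 0.6152 = 0.360.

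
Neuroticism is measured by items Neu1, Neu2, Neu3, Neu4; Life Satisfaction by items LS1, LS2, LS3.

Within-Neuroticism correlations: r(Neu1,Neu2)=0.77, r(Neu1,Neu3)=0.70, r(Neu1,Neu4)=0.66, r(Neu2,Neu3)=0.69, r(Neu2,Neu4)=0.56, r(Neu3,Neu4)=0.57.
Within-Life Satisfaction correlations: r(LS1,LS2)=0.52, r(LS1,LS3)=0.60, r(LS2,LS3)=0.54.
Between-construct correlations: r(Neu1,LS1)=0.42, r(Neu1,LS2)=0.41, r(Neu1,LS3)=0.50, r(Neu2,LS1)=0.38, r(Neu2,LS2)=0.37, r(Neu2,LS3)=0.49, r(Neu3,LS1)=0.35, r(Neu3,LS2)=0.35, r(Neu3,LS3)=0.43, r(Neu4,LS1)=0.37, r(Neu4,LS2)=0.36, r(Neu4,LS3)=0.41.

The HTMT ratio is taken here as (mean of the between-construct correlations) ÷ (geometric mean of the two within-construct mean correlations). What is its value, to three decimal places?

Between-construct mean = 4.84/12 = 0.4033.
Mean within-Neu = 3.95/6 = 0.6583; mean within-LS = 1.66/3 = 0.5533.
Geometric mean = √(0.6583 × 0.5533) = 0.6035.
HTMT = 0.4033 / 0.6035 = 0.668.

0.668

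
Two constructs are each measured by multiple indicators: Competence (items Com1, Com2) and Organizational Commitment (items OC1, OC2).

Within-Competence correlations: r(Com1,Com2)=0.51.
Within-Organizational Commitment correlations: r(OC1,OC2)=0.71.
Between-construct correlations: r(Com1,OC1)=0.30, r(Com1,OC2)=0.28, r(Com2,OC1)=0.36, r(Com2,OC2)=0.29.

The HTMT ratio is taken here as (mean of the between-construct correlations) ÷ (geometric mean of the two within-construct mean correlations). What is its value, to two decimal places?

0.51

Mean between = 1.23/4 = 0.3075.
Mean within-Com = 0.51/1 = 0.5100; mean within-OC = 0.71/1 = 0.7100.
Geometric mean = √(0.5100 × 0.7100) = 0.6017.
HTMT = 0.3075 / 0.6017 = 0.51.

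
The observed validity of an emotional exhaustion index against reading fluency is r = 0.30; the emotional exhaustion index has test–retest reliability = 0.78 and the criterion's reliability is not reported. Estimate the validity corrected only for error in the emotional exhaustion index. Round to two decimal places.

0.34

Single correction: r_c = r_obs / √r_xx = 0.30 / √0.78 = 0.30 / 0.8832 ≈ 0.34.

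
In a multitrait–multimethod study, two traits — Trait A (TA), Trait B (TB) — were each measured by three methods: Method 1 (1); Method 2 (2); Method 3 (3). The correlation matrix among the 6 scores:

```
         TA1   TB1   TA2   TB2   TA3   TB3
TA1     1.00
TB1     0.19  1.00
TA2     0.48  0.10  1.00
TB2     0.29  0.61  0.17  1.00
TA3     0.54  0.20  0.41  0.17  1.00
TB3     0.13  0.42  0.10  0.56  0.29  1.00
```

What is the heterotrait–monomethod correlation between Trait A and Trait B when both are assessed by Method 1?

0.19

Different traits, same method: r(TA1, TB1) = 0.19.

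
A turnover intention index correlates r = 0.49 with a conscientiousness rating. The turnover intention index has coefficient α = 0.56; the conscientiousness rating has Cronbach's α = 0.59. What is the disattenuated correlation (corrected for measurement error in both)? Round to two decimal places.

0.85

r_true = r_obs / √(r_xx · r_yy) = 0.49 / √(0.56 × 0.59) = 0.49 / √0.3304 = 0.49 / 0.5748 ≈ 0.85.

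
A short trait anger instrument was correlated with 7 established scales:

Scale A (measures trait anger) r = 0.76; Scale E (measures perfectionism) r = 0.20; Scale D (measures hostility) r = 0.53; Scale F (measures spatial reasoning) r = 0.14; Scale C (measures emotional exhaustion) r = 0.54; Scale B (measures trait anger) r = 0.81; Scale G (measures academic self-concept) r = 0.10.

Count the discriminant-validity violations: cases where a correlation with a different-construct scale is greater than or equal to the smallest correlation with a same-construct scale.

0

Convergent (same construct = trait anger): Scale A, Scale B.
Smallest convergent = 0.76. Discriminant values: 0.20, 0.53, 0.14, 0.54, 0.10; count ≥ 0.76 → 0.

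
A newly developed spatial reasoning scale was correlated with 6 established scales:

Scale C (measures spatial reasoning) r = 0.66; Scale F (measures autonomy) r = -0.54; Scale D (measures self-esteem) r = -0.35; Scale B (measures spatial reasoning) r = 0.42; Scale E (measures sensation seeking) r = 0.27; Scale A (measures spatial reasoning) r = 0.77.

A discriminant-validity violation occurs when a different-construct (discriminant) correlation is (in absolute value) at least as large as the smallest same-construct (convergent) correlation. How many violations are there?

1

Convergent (same construct = spatial reasoning): Scale C, Scale B, Scale A.
Smallest convergent = 0.42. Discriminant |r|: 0.54, 0.35, 0.27; count ≥ 0.42 → 1.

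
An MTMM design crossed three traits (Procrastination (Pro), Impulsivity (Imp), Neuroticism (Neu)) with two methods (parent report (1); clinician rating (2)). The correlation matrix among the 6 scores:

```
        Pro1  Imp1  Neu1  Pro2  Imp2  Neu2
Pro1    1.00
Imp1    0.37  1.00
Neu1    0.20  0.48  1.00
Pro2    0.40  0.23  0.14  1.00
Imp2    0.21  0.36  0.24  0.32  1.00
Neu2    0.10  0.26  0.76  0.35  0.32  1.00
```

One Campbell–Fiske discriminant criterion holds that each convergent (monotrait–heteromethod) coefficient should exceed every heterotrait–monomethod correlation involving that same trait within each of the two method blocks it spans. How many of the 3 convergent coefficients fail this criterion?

1

Each convergent coefficient versus the relevant comparison correlations:
Pro (methods 1·2): 0.40 vs {0.37, 0.32, 0.20, 0.35} → pass.
Imp (methods 1·2): 0.36 vs {0.37, 0.32, 0.48, 0.32} → fail.
Neu (methods 1·2): 0.76 vs {0.20, 0.35, 0.48, 0.32} → pass.
1 of 3 fail.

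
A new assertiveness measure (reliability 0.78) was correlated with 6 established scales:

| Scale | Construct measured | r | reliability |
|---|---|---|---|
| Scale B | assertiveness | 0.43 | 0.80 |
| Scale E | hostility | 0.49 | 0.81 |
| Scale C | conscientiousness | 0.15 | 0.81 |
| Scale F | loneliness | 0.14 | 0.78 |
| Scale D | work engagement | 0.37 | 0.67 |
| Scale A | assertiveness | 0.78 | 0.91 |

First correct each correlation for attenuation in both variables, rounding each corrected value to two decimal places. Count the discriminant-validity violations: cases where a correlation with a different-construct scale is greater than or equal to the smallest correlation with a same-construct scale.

Disattenuated r (r / √(r_scale · r_new)):
  Scale B (conv): 0.43 / √(0.80·0.78) = 0.54
  Scale E (disc): 0.49 / √(0.81·0.78) = 0.62
  Scale C (disc): 0.15 / √(0.81·0.78) = 0.19
  Scale F (disc): 0.14 / √(0.78·0.78) = 0.18
  Scale D (disc): 0.37 / √(0.67·0.78) = 0.51
  Scale A (conv): 0.78 / √(0.91·0.78) = 0.93
Smallest convergent = 0.54. Discriminant values: 0.62, 0.19, 0.18, 0.51; count ≥ 0.54 → 1.

1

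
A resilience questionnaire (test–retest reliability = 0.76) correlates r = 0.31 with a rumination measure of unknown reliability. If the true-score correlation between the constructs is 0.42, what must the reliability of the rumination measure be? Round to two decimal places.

0.72

r_true = r_obs / √(r_xx · r_yy) ⇒ 0.42 = 0.31 / √(0.76 · r_yy).
√(0.76 · r_yy) = 0.31 / 0.42 = 0.7381; 0.76 · r_yy = 0.5448; r_yy = 0.5448 / 0.76 ≈ 0.72.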